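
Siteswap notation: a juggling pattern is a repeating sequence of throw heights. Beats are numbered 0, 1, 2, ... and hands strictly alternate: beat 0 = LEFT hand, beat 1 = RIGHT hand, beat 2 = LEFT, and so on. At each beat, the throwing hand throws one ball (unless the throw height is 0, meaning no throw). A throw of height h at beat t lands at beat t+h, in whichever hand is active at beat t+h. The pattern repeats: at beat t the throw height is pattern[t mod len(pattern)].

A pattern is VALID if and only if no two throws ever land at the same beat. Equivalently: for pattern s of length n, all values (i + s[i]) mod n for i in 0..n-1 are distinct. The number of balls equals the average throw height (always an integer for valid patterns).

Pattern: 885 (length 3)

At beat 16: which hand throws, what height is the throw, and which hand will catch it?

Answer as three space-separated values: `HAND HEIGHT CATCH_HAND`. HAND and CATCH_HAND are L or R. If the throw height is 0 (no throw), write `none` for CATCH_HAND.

Answer: L 8 L

Derivation:
Beat 16: 16 mod 2 = 0, so hand = L
Throw height = pattern[16 mod 3] = pattern[1] = 8
Lands at beat 16+8=24, 24 mod 2 = 0, so catch hand = L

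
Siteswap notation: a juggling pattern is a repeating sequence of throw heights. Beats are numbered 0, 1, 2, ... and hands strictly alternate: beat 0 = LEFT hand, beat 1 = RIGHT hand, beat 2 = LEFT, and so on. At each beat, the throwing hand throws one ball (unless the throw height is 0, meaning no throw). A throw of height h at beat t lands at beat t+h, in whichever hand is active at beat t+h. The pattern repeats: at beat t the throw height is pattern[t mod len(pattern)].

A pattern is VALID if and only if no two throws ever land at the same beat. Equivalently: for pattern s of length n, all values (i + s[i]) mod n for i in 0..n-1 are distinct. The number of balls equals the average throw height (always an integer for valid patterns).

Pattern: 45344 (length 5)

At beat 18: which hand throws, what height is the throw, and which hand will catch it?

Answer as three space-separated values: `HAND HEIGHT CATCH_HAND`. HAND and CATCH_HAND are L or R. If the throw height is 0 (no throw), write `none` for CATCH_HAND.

Answer: L 4 L

Derivation:
Beat 18: 18 mod 2 = 0, so hand = L
Throw height = pattern[18 mod 5] = pattern[3] = 4
Lands at beat 18+4=22, 22 mod 2 = 0, so catch hand = L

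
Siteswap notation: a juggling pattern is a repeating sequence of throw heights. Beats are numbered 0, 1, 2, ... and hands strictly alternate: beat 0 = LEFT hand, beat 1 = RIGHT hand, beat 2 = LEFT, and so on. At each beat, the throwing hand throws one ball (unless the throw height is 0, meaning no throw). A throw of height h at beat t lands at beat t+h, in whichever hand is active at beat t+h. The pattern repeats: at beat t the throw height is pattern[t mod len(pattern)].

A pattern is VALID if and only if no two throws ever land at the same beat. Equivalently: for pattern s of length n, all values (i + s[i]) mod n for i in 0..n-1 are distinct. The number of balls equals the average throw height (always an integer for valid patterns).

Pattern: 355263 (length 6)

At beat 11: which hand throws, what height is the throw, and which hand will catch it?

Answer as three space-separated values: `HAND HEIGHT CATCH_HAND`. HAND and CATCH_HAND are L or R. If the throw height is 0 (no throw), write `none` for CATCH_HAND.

Answer: R 3 L

Derivation:
Beat 11: 11 mod 2 = 1, so hand = R
Throw height = pattern[11 mod 6] = pattern[5] = 3
Lands at beat 11+3=14, 14 mod 2 = 0, so catch hand = L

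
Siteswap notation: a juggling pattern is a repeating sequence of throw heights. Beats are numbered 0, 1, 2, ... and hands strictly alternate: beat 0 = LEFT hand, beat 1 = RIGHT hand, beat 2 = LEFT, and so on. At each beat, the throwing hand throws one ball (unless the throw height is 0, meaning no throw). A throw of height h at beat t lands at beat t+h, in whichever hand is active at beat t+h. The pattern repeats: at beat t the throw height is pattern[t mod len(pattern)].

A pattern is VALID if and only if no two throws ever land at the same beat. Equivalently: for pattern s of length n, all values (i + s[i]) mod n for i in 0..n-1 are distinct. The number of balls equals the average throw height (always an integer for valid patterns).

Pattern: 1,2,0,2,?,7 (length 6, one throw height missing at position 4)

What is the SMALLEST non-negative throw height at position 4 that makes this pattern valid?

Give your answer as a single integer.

i=0: (0 + 1) mod 6 = 1
i=1: (1 + 2) mod 6 = 3
i=2: (2 + 0) mod 6 = 2
i=3: (3 + 2) mod 6 = 5
i=4: s[i]=? (unknown)
i=5: (5 + 7) mod 6 = 0
Known residues: [0, 1, 2, 3, 5]; need a permutation of 0..5, so missing residue r = 4
Need (4 + s) mod 6 = 4; smallest s = (4 - 4) mod 6 = 0

Answer: 0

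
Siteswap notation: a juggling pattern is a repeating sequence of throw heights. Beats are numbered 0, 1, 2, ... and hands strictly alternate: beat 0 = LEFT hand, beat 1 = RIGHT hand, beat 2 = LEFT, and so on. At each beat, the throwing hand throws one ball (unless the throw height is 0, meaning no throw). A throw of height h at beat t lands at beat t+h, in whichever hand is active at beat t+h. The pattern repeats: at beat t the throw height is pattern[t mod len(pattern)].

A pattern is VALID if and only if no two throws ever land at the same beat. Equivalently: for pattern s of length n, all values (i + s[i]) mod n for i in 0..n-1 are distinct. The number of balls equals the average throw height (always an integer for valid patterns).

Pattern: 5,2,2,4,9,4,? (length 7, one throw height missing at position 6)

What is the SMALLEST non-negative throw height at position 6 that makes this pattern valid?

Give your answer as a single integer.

i=0: (0 + 5) mod 7 = 5
i=1: (1 + 2) mod 7 = 3
i=2: (2 + 2) mod 7 = 4
i=3: (3 + 4) mod 7 = 0
i=4: (4 + 9) mod 7 = 6
i=5: (5 + 4) mod 7 = 2
i=6: s[i]=? (unknown)
Known residues: [0, 2, 3, 4, 5, 6]; need a permutation of 0..6, so missing residue r = 1
Need (6 + s) mod 7 = 1; smallest s = (1 - 6) mod 7 = 2

Answer: 2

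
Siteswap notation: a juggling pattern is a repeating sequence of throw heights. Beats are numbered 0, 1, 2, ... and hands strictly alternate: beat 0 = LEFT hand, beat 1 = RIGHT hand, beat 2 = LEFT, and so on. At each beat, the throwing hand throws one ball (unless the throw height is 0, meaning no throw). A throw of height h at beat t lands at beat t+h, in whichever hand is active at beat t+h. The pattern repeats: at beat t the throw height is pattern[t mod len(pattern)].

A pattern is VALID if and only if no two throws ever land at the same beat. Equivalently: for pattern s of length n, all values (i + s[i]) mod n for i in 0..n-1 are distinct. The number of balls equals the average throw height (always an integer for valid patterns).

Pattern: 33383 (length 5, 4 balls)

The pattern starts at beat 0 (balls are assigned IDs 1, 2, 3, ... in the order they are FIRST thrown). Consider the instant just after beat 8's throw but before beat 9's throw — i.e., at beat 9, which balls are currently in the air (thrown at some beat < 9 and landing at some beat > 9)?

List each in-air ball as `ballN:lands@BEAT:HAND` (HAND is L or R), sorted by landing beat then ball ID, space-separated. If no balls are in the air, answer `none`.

Beat 0 (L): throw ball1 h=3 -> lands@3:R; in-air after throw: [b1@3:R]
Beat 1 (R): throw ball2 h=3 -> lands@4:L; in-air after throw: [b1@3:R b2@4:L]
Beat 2 (L): throw ball3 h=3 -> lands@5:R; in-air after throw: [b1@3:R b2@4:L b3@5:R]
Beat 3 (R): throw ball1 h=8 -> lands@11:R; in-air after throw: [b2@4:L b3@5:R b1@11:R]
Beat 4 (L): throw ball2 h=3 -> lands@7:R; in-air after throw: [b3@5:R b2@7:R b1@11:R]
Beat 5 (R): throw ball3 h=3 -> lands@8:L; in-air after throw: [b2@7:R b3@8:L b1@11:R]
Beat 6 (L): throw ball4 h=3 -> lands@9:R; in-air after throw: [b2@7:R b3@8:L b4@9:R b1@11:R]
Beat 7 (R): throw ball2 h=3 -> lands@10:L; in-air after throw: [b3@8:L b4@9:R b2@10:L b1@11:R]
Beat 8 (L): throw ball3 h=8 -> lands@16:L; in-air after throw: [b4@9:R b2@10:L b1@11:R b3@16:L]
Beat 9 (R): throw ball4 h=3 -> lands@12:L; in-air after throw: [b2@10:L b1@11:R b4@12:L b3@16:L]

Answer: ball2:lands@10:L ball1:lands@11:R ball3:lands@16:L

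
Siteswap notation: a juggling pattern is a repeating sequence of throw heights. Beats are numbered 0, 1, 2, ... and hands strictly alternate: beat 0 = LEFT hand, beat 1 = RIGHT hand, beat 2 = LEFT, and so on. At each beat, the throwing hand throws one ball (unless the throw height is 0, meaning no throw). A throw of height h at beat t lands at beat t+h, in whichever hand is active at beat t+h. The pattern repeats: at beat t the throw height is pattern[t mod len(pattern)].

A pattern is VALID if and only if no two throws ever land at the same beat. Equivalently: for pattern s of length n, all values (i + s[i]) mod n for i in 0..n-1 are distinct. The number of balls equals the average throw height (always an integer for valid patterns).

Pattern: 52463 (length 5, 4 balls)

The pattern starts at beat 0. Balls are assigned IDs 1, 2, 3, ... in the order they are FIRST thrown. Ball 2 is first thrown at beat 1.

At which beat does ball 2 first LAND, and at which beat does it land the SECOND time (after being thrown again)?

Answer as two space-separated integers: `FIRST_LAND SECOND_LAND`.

Beat 0 (L): throw ball1 h=5 -> lands@5:R; in-air after throw: [b1@5:R]
Beat 1 (R): throw ball2 h=2 -> lands@3:R; in-air after throw: [b2@3:R b1@5:R]
Beat 2 (L): throw ball3 h=4 -> lands@6:L; in-air after throw: [b2@3:R b1@5:R b3@6:L]
Beat 3 (R): throw ball2 h=6 -> lands@9:R; in-air after throw: [b1@5:R b3@6:L b2@9:R]
Beat 4 (L): throw ball4 h=3 -> lands@7:R; in-air after throw: [b1@5:R b3@6:L b4@7:R b2@9:R]
Beat 5 (R): throw ball1 h=5 -> lands@10:L; in-air after throw: [b3@6:L b4@7:R b2@9:R b1@10:L]
Beat 6 (L): throw ball3 h=2 -> lands@8:L; in-air after throw: [b4@7:R b3@8:L b2@9:R b1@10:L]
Beat 7 (R): throw ball4 h=4 -> lands@11:R; in-air after throw: [b3@8:L b2@9:R b1@10:L b4@11:R]
Beat 8 (L): throw ball3 h=6 -> lands@14:L; in-air after throw: [b2@9:R b1@10:L b4@11:R b3@14:L]
Beat 9 (R): throw ball2 h=3 -> lands@12:L; in-air after throw: [b1@10:L b4@11:R b2@12:L b3@14:L]
Ball 2: thrown@1 h=2 -> first land @3; rethrown@3 h=6 -> second land @9

Answer: 3 9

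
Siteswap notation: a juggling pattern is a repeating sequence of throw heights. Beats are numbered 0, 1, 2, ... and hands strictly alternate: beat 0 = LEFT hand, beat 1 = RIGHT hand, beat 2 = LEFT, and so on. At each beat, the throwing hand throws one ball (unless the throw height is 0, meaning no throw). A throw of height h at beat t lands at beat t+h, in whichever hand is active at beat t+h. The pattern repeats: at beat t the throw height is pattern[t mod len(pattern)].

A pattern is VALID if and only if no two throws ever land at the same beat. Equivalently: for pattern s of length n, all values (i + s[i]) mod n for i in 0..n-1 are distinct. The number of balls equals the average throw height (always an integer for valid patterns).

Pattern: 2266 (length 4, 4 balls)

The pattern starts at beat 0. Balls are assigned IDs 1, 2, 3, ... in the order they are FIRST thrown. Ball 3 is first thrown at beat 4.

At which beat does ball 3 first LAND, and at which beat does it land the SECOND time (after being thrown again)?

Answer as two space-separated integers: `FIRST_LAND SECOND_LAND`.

Beat 0 (L): throw ball1 h=2 -> lands@2:L; in-air after throw: [b1@2:L]
Beat 1 (R): throw ball2 h=2 -> lands@3:R; in-air after throw: [b1@2:L b2@3:R]
Beat 2 (L): throw ball1 h=6 -> lands@8:L; in-air after throw: [b2@3:R b1@8:L]
Beat 3 (R): throw ball2 h=6 -> lands@9:R; in-air after throw: [b1@8:L b2@9:R]
Beat 4 (L): throw ball3 h=2 -> lands@6:L; in-air after throw: [b3@6:L b1@8:L b2@9:R]
Beat 5 (R): throw ball4 h=2 -> lands@7:R; in-air after throw: [b3@6:L b4@7:R b1@8:L b2@9:R]
Beat 6 (L): throw ball3 h=6 -> lands@12:L; in-air after throw: [b4@7:R b1@8:L b2@9:R b3@12:L]
Beat 7 (R): throw ball4 h=6 -> lands@13:R; in-air after throw: [b1@8:L b2@9:R b3@12:L b4@13:R]
Beat 8 (L): throw ball1 h=2 -> lands@10:L; in-air after throw: [b2@9:R b1@10:L b3@12:L b4@13:R]
Beat 9 (R): throw ball2 h=2 -> lands@11:R; in-air after throw: [b1@10:L b2@11:R b3@12:L b4@13:R]
Beat 10 (L): throw ball1 h=6 -> lands@16:L; in-air after throw: [b2@11:R b3@12:L b4@13:R b1@16:L]
Beat 11 (R): throw ball2 h=6 -> lands@17:R; in-air after throw: [b3@12:L b4@13:R b1@16:L b2@17:R]
Beat 12 (L): throw ball3 h=2 -> lands@14:L; in-air after throw: [b4@13:R b3@14:L b1@16:L b2@17:R]
Ball 3: thrown@4 h=2 -> first land @6; rethrown@6 h=6 -> second land @12

Answer: 6 12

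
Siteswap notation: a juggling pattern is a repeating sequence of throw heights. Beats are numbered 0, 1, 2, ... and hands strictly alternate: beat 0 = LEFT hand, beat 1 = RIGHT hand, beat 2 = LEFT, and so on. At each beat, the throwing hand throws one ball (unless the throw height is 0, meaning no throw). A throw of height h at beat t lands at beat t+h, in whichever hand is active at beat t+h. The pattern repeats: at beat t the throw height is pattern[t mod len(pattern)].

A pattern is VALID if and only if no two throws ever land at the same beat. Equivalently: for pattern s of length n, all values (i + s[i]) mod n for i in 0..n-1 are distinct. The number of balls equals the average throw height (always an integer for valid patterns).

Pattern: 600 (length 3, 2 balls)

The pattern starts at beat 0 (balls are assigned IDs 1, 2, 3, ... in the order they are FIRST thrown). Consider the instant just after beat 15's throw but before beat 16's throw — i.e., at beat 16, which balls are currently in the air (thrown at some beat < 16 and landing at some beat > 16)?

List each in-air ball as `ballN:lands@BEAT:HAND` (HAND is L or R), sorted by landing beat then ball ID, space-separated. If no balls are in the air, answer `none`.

Answer: ball1:lands@18:L ball2:lands@21:R

Derivation:
Beat 0 (L): throw ball1 h=6 -> lands@6:L; in-air after throw: [b1@6:L]
Beat 3 (R): throw ball2 h=6 -> lands@9:R; in-air after throw: [b1@6:L b2@9:R]
Beat 6 (L): throw ball1 h=6 -> lands@12:L; in-air after throw: [b2@9:R b1@12:L]
Beat 9 (R): throw ball2 h=6 -> lands@15:R; in-air after throw: [b1@12:L b2@15:R]
Beat 12 (L): throw ball1 h=6 -> lands@18:L; in-air after throw: [b2@15:R b1@18:L]
Beat 15 (R): throw ball2 h=6 -> lands@21:R; in-air after throw: [b1@18:L b2@21:R]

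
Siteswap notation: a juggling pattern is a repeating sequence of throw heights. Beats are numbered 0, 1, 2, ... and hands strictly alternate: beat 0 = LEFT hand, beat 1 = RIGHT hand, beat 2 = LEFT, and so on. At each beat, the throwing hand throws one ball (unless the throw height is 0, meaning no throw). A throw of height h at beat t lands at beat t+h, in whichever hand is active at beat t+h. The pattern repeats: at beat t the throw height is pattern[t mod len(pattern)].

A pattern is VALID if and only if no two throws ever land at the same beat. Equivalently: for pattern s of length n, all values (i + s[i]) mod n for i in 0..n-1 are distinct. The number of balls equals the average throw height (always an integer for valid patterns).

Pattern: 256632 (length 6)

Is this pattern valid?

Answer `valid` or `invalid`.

i=0: (i + s[i]) mod n = (0 + 2) mod 6 = 2
i=1: (i + s[i]) mod n = (1 + 5) mod 6 = 0
i=2: (i + s[i]) mod n = (2 + 6) mod 6 = 2
i=3: (i + s[i]) mod n = (3 + 6) mod 6 = 3
i=4: (i + s[i]) mod n = (4 + 3) mod 6 = 1
i=5: (i + s[i]) mod n = (5 + 2) mod 6 = 1
Residues: [2, 0, 2, 3, 1, 1], distinct: False

Answer: invalid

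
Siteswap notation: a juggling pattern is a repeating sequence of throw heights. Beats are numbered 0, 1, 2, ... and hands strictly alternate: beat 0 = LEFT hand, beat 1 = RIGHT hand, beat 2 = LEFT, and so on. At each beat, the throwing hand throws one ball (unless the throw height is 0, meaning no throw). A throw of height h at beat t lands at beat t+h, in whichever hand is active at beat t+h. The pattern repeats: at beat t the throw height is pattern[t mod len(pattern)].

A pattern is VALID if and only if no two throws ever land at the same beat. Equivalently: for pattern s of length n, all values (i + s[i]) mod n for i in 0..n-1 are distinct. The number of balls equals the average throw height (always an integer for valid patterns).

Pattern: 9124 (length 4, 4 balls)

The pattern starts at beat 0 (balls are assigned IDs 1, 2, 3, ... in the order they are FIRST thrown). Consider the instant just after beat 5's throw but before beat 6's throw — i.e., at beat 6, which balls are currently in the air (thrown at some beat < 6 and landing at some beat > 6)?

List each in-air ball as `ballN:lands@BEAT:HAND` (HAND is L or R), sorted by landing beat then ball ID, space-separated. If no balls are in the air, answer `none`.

Beat 0 (L): throw ball1 h=9 -> lands@9:R; in-air after throw: [b1@9:R]
Beat 1 (R): throw ball2 h=1 -> lands@2:L; in-air after throw: [b2@2:L b1@9:R]
Beat 2 (L): throw ball2 h=2 -> lands@4:L; in-air after throw: [b2@4:L b1@9:R]
Beat 3 (R): throw ball3 h=4 -> lands@7:R; in-air after throw: [b2@4:L b3@7:R b1@9:R]
Beat 4 (L): throw ball2 h=9 -> lands@13:R; in-air after throw: [b3@7:R b1@9:R b2@13:R]
Beat 5 (R): throw ball4 h=1 -> lands@6:L; in-air after throw: [b4@6:L b3@7:R b1@9:R b2@13:R]
Beat 6 (L): throw ball4 h=2 -> lands@8:L; in-air after throw: [b3@7:R b4@8:L b1@9:R b2@13:R]

Answer: ball3:lands@7:R ball1:lands@9:R ball2:lands@13:R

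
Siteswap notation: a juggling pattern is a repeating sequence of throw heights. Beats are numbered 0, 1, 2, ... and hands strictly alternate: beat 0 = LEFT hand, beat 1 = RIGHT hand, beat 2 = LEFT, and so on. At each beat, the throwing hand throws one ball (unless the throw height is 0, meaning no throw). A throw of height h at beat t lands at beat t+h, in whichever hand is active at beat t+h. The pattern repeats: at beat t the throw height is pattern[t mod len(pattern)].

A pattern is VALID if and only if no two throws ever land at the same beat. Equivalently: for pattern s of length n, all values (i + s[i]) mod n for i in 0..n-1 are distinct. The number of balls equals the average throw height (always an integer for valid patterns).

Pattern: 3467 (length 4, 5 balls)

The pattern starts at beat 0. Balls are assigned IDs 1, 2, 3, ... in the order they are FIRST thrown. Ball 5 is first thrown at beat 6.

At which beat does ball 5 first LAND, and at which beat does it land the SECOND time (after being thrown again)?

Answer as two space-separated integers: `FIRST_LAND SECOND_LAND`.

Beat 0 (L): throw ball1 h=3 -> lands@3:R; in-air after throw: [b1@3:R]
Beat 1 (R): throw ball2 h=4 -> lands@5:R; in-air after throw: [b1@3:R b2@5:R]
Beat 2 (L): throw ball3 h=6 -> lands@8:L; in-air after throw: [b1@3:R b2@5:R b3@8:L]
Beat 3 (R): throw ball1 h=7 -> lands@10:L; in-air after throw: [b2@5:R b3@8:L b1@10:L]
Beat 4 (L): throw ball4 h=3 -> lands@7:R; in-air after throw: [b2@5:R b4@7:R b3@8:L b1@10:L]
Beat 5 (R): throw ball2 h=4 -> lands@9:R; in-air after throw: [b4@7:R b3@8:L b2@9:R b1@10:L]
Beat 6 (L): throw ball5 h=6 -> lands@12:L; in-air after throw: [b4@7:R b3@8:L b2@9:R b1@10:L b5@12:L]
Beat 7 (R): throw ball4 h=7 -> lands@14:L; in-air after throw: [b3@8:L b2@9:R b1@10:L b5@12:L b4@14:L]
Beat 8 (L): throw ball3 h=3 -> lands@11:R; in-air after throw: [b2@9:R b1@10:L b3@11:R b5@12:L b4@14:L]
Beat 9 (R): throw ball2 h=4 -> lands@13:R; in-air after throw: [b1@10:L b3@11:R b5@12:L b2@13:R b4@14:L]
Beat 10 (L): throw ball1 h=6 -> lands@16:L; in-air after throw: [b3@11:R b5@12:L b2@13:R b4@14:L b1@16:L]
Beat 11 (R): throw ball3 h=7 -> lands@18:L; in-air after throw: [b5@12:L b2@13:R b4@14:L b1@16:L b3@18:L]
Beat 12 (L): throw ball5 h=3 -> lands@15:R; in-air after throw: [b2@13:R b4@14:L b5@15:R b1@16:L b3@18:L]
Beat 13 (R): throw ball2 h=4 -> lands@17:R; in-air after throw: [b4@14:L b5@15:R b1@16:L b2@17:R b3@18:L]
Beat 14 (L): throw ball4 h=6 -> lands@20:L; in-air after throw: [b5@15:R b1@16:L b2@17:R b3@18:L b4@20:L]
Ball 5: thrown@6 h=6 -> first land @12; rethrown@12 h=3 -> second land @15

Answer: 12 15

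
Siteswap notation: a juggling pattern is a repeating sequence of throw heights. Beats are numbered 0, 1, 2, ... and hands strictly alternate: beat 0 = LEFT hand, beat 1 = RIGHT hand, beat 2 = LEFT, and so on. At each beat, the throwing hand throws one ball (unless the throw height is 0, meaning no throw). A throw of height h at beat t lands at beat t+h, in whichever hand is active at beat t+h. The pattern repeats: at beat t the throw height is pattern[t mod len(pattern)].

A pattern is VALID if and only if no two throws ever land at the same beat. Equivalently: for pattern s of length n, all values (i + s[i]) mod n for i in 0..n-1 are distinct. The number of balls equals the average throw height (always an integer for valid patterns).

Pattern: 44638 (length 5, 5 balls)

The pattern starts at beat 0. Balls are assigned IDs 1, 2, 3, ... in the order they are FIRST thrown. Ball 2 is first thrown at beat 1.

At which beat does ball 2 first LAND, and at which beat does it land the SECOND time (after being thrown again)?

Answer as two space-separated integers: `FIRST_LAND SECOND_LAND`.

Beat 0 (L): throw ball1 h=4 -> lands@4:L; in-air after throw: [b1@4:L]
Beat 1 (R): throw ball2 h=4 -> lands@5:R; in-air after throw: [b1@4:L b2@5:R]
Beat 2 (L): throw ball3 h=6 -> lands@8:L; in-air after throw: [b1@4:L b2@5:R b3@8:L]
Beat 3 (R): throw ball4 h=3 -> lands@6:L; in-air after throw: [b1@4:L b2@5:R b4@6:L b3@8:L]
Beat 4 (L): throw ball1 h=8 -> lands@12:L; in-air after throw: [b2@5:R b4@6:L b3@8:L b1@12:L]
Beat 5 (R): throw ball2 h=4 -> lands@9:R; in-air after throw: [b4@6:L b3@8:L b2@9:R b1@12:L]
Beat 6 (L): throw ball4 h=4 -> lands@10:L; in-air after throw: [b3@8:L b2@9:R b4@10:L b1@12:L]
Beat 7 (R): throw ball5 h=6 -> lands@13:R; in-air after throw: [b3@8:L b2@9:R b4@10:L b1@12:L b5@13:R]
Beat 8 (L): throw ball3 h=3 -> lands@11:R; in-air after throw: [b2@9:R b4@10:L b3@11:R b1@12:L b5@13:R]
Beat 9 (R): throw ball2 h=8 -> lands@17:R; in-air after throw: [b4@10:L b3@11:R b1@12:L b5@13:R b2@17:R]
Ball 2: thrown@1 h=4 -> first land @5; rethrown@5 h=4 -> second land @9

Answer: 5 9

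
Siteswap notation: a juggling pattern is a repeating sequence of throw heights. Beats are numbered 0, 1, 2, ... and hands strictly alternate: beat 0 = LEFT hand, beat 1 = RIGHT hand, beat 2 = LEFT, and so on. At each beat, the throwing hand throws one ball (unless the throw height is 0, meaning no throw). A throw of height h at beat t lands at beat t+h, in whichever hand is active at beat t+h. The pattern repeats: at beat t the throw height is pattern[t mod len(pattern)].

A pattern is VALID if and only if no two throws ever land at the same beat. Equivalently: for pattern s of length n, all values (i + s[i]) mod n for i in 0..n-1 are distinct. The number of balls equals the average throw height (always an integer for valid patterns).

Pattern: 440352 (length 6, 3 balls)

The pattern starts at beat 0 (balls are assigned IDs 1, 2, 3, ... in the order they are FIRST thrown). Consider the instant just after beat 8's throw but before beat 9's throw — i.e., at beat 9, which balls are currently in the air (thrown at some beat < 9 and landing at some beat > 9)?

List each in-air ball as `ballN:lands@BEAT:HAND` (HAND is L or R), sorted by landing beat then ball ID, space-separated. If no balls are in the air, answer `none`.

Answer: ball3:lands@10:L ball2:lands@11:R

Derivation:
Beat 0 (L): throw ball1 h=4 -> lands@4:L; in-air after throw: [b1@4:L]
Beat 1 (R): throw ball2 h=4 -> lands@5:R; in-air after throw: [b1@4:L b2@5:R]
Beat 3 (R): throw ball3 h=3 -> lands@6:L; in-air after throw: [b1@4:L b2@5:R b3@6:L]
Beat 4 (L): throw ball1 h=5 -> lands@9:R; in-air after throw: [b2@5:R b3@6:L b1@9:R]
Beat 5 (R): throw ball2 h=2 -> lands@7:R; in-air after throw: [b3@6:L b2@7:R b1@9:R]
Beat 6 (L): throw ball3 h=4 -> lands@10:L; in-air after throw: [b2@7:R b1@9:R b3@10:L]
Beat 7 (R): throw ball2 h=4 -> lands@11:R; in-air after throw: [b1@9:R b3@10:L b2@11:R]
Beat 9 (R): throw ball1 h=3 -> lands@12:L; in-air after throw: [b3@10:L b2@11:R b1@12:L]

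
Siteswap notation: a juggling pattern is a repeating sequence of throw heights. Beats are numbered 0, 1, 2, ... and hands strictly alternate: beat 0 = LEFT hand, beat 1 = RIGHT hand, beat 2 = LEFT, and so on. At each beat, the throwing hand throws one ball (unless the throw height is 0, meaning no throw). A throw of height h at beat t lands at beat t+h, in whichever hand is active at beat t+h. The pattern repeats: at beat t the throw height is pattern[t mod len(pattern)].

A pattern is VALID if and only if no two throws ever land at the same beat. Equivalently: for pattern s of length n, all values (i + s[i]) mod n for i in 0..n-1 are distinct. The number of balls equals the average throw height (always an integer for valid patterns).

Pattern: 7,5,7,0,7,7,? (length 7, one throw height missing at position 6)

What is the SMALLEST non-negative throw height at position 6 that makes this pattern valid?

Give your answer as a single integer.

Answer: 2

Derivation:
i=0: (0 + 7) mod 7 = 0
i=1: (1 + 5) mod 7 = 6
i=2: (2 + 7) mod 7 = 2
i=3: (3 + 0) mod 7 = 3
i=4: (4 + 7) mod 7 = 4
i=5: (5 + 7) mod 7 = 5
i=6: s[i]=? (unknown)
Known residues: [0, 2, 3, 4, 5, 6]; need a permutation of 0..6, so missing residue r = 1
Need (6 + s) mod 7 = 1; smallest s = (1 - 6) mod 7 = 2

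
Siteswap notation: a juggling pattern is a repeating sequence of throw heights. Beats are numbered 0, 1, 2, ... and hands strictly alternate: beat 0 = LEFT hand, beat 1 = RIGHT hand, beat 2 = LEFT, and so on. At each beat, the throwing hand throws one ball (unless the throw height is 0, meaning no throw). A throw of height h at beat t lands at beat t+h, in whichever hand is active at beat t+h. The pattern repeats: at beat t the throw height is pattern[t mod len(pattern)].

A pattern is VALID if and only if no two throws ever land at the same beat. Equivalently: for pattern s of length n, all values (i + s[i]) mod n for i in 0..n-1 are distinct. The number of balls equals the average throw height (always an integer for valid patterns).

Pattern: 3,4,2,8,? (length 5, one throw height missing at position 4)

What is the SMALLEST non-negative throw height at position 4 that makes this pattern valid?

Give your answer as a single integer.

i=0: (0 + 3) mod 5 = 3
i=1: (1 + 4) mod 5 = 0
i=2: (2 + 2) mod 5 = 4
i=3: (3 + 8) mod 5 = 1
i=4: s[i]=? (unknown)
Known residues: [0, 1, 3, 4]; need a permutation of 0..4, so missing residue r = 2
Need (4 + s) mod 5 = 2; smallest s = (2 - 4) mod 5 = 3

Answer: 3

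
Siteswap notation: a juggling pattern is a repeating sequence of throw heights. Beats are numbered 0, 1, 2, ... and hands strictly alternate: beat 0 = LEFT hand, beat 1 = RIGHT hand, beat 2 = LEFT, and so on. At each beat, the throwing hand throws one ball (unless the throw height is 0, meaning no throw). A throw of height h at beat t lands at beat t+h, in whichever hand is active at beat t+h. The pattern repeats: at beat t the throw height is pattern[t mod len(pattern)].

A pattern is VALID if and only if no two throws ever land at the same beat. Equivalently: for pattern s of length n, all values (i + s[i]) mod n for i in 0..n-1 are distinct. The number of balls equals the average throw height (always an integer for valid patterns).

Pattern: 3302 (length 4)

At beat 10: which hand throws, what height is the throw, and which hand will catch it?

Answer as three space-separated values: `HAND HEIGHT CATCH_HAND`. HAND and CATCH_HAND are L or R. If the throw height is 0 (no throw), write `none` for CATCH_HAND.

Answer: L 0 none

Derivation:
Beat 10: 10 mod 2 = 0, so hand = L
Throw height = pattern[10 mod 4] = pattern[2] = 0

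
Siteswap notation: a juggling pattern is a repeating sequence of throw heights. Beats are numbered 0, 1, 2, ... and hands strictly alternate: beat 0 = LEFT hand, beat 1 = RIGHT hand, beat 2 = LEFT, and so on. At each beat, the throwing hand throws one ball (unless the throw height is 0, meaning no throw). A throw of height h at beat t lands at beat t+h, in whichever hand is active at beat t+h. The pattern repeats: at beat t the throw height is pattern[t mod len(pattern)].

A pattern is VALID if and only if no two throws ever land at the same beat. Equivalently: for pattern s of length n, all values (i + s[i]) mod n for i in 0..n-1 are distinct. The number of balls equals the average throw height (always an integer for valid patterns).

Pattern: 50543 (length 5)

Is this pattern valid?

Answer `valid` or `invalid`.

Answer: invalid

Derivation:
i=0: (i + s[i]) mod n = (0 + 5) mod 5 = 0
i=1: (i + s[i]) mod n = (1 + 0) mod 5 = 1
i=2: (i + s[i]) mod n = (2 + 5) mod 5 = 2
i=3: (i + s[i]) mod n = (3 + 4) mod 5 = 2
i=4: (i + s[i]) mod n = (4 + 3) mod 5 = 2
Residues: [0, 1, 2, 2, 2], distinct: False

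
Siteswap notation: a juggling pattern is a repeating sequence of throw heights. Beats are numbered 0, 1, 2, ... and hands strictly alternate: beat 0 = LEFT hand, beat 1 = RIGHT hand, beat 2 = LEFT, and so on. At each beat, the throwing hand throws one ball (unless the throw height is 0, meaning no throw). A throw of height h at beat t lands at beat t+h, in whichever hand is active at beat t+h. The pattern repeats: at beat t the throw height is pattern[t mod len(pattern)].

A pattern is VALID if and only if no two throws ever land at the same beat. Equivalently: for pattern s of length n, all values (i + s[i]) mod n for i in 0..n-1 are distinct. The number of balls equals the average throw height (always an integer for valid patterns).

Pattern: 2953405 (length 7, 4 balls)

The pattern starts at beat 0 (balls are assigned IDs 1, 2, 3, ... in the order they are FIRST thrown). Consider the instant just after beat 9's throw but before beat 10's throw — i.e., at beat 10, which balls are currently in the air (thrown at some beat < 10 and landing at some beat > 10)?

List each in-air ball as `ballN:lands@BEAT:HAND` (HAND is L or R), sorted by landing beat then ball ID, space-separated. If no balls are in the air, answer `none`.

Beat 0 (L): throw ball1 h=2 -> lands@2:L; in-air after throw: [b1@2:L]
Beat 1 (R): throw ball2 h=9 -> lands@10:L; in-air after throw: [b1@2:L b2@10:L]
Beat 2 (L): throw ball1 h=5 -> lands@7:R; in-air after throw: [b1@7:R b2@10:L]
Beat 3 (R): throw ball3 h=3 -> lands@6:L; in-air after throw: [b3@6:L b1@7:R b2@10:L]
Beat 4 (L): throw ball4 h=4 -> lands@8:L; in-air after throw: [b3@6:L b1@7:R b4@8:L b2@10:L]
Beat 6 (L): throw ball3 h=5 -> lands@11:R; in-air after throw: [b1@7:R b4@8:L b2@10:L b3@11:R]
Beat 7 (R): throw ball1 h=2 -> lands@9:R; in-air after throw: [b4@8:L b1@9:R b2@10:L b3@11:R]
Beat 8 (L): throw ball4 h=9 -> lands@17:R; in-air after throw: [b1@9:R b2@10:L b3@11:R b4@17:R]
Beat 9 (R): throw ball1 h=5 -> lands@14:L; in-air after throw: [b2@10:L b3@11:R b1@14:L b4@17:R]
Beat 10 (L): throw ball2 h=3 -> lands@13:R; in-air after throw: [b3@11:R b2@13:R b1@14:L b4@17:R]

Answer: ball3:lands@11:R ball1:lands@14:L ball4:lands@17:R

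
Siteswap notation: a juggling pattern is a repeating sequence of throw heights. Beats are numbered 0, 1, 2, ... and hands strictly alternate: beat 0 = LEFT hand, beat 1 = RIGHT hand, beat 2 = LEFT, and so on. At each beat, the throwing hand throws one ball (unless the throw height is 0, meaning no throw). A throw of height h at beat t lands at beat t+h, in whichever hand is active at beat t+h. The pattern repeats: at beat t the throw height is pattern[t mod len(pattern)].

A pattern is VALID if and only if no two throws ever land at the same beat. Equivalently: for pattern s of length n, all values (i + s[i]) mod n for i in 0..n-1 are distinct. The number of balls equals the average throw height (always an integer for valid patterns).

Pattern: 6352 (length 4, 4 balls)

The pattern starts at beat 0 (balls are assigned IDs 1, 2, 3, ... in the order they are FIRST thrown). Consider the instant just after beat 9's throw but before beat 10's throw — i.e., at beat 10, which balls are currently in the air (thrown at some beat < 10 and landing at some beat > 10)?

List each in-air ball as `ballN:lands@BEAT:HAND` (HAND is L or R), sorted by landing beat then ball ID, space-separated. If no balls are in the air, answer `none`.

Answer: ball1:lands@11:R ball3:lands@12:L ball4:lands@14:L

Derivation:
Beat 0 (L): throw ball1 h=6 -> lands@6:L; in-air after throw: [b1@6:L]
Beat 1 (R): throw ball2 h=3 -> lands@4:L; in-air after throw: [b2@4:L b1@6:L]
Beat 2 (L): throw ball3 h=5 -> lands@7:R; in-air after throw: [b2@4:L b1@6:L b3@7:R]
Beat 3 (R): throw ball4 h=2 -> lands@5:R; in-air after throw: [b2@4:L b4@5:R b1@6:L b3@7:R]
Beat 4 (L): throw ball2 h=6 -> lands@10:L; in-air after throw: [b4@5:R b1@6:L b3@7:R b2@10:L]
Beat 5 (R): throw ball4 h=3 -> lands@8:L; in-air after throw: [b1@6:L b3@7:R b4@8:L b2@10:L]
Beat 6 (L): throw ball1 h=5 -> lands@11:R; in-air after throw: [b3@7:R b4@8:L b2@10:L b1@11:R]
Beat 7 (R): throw ball3 h=2 -> lands@9:R; in-air after throw: [b4@8:L b3@9:R b2@10:L b1@11:R]
Beat 8 (L): throw ball4 h=6 -> lands@14:L; in-air after throw: [b3@9:R b2@10:L b1@11:R b4@14:L]
Beat 9 (R): throw ball3 h=3 -> lands@12:L; in-air after throw: [b2@10:L b1@11:R b3@12:L b4@14:L]
Beat 10 (L): throw ball2 h=5 -> lands@15:R; in-air after throw: [b1@11:R b3@12:L b4@14:L b2@15:R]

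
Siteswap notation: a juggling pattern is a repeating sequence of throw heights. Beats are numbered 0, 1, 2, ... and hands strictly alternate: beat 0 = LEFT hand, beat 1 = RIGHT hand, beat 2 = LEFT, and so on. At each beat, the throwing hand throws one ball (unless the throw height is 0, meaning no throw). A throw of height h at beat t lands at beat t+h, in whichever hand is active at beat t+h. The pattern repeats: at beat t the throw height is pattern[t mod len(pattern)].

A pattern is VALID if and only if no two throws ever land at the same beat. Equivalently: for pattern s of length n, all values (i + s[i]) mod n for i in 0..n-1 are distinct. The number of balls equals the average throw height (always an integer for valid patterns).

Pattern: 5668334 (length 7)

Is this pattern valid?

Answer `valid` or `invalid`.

i=0: (i + s[i]) mod n = (0 + 5) mod 7 = 5
i=1: (i + s[i]) mod n = (1 + 6) mod 7 = 0
i=2: (i + s[i]) mod n = (2 + 6) mod 7 = 1
i=3: (i + s[i]) mod n = (3 + 8) mod 7 = 4
i=4: (i + s[i]) mod n = (4 + 3) mod 7 = 0
i=5: (i + s[i]) mod n = (5 + 3) mod 7 = 1
i=6: (i + s[i]) mod n = (6 + 4) mod 7 = 3
Residues: [5, 0, 1, 4, 0, 1, 3], distinct: False

Answer: invalid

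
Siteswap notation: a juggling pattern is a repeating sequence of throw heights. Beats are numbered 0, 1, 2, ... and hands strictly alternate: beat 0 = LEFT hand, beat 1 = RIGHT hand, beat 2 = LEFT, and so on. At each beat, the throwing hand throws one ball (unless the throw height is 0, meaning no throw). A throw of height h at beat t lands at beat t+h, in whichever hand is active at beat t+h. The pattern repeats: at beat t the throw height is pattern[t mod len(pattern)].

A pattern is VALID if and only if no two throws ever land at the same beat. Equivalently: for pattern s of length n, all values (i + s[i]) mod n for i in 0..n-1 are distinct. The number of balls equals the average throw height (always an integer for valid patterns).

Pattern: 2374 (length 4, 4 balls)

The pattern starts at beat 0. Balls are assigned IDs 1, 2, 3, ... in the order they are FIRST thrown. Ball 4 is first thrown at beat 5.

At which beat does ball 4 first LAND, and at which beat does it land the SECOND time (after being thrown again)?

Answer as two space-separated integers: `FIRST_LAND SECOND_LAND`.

Answer: 8 10

Derivation:
Beat 0 (L): throw ball1 h=2 -> lands@2:L; in-air after throw: [b1@2:L]
Beat 1 (R): throw ball2 h=3 -> lands@4:L; in-air after throw: [b1@2:L b2@4:L]
Beat 2 (L): throw ball1 h=7 -> lands@9:R; in-air after throw: [b2@4:L b1@9:R]
Beat 3 (R): throw ball3 h=4 -> lands@7:R; in-air after throw: [b2@4:L b3@7:R b1@9:R]
Beat 4 (L): throw ball2 h=2 -> lands@6:L; in-air after throw: [b2@6:L b3@7:R b1@9:R]
Beat 5 (R): throw ball4 h=3 -> lands@8:L; in-air after throw: [b2@6:L b3@7:R b4@8:L b1@9:R]
Beat 6 (L): throw ball2 h=7 -> lands@13:R; in-air after throw: [b3@7:R b4@8:L b1@9:R b2@13:R]
Beat 7 (R): throw ball3 h=4 -> lands@11:R; in-air after throw: [b4@8:L b1@9:R b3@11:R b2@13:R]
Beat 8 (L): throw ball4 h=2 -> lands@10:L; in-air after throw: [b1@9:R b4@10:L b3@11:R b2@13:R]
Beat 9 (R): throw ball1 h=3 -> lands@12:L; in-air after throw: [b4@10:L b3@11:R b1@12:L b2@13:R]
Beat 10 (L): throw ball4 h=7 -> lands@17:R; in-air after throw: [b3@11:R b1@12:L b2@13:R b4@17:R]
Ball 4: thrown@5 h=3 -> first land @8; rethrown@8 h=2 -> second land @10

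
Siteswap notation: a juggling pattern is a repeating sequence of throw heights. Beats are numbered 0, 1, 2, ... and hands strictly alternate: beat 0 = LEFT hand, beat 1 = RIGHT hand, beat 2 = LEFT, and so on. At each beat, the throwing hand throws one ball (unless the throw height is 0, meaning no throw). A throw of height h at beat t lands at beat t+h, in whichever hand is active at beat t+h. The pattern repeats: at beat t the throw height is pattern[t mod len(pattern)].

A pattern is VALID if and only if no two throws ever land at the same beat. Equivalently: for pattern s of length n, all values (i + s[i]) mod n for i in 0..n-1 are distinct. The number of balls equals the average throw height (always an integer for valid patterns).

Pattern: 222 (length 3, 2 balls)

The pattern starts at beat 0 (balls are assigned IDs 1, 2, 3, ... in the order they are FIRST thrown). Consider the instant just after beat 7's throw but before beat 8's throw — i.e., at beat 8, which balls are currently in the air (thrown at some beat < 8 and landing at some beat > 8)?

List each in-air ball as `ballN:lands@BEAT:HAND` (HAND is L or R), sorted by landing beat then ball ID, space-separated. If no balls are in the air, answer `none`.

Beat 0 (L): throw ball1 h=2 -> lands@2:L; in-air after throw: [b1@2:L]
Beat 1 (R): throw ball2 h=2 -> lands@3:R; in-air after throw: [b1@2:L b2@3:R]
Beat 2 (L): throw ball1 h=2 -> lands@4:L; in-air after throw: [b2@3:R b1@4:L]
Beat 3 (R): throw ball2 h=2 -> lands@5:R; in-air after throw: [b1@4:L b2@5:R]
Beat 4 (L): throw ball1 h=2 -> lands@6:L; in-air after throw: [b2@5:R b1@6:L]
Beat 5 (R): throw ball2 h=2 -> lands@7:R; in-air after throw: [b1@6:L b2@7:R]
Beat 6 (L): throw ball1 h=2 -> lands@8:L; in-air after throw: [b2@7:R b1@8:L]
Beat 7 (R): throw ball2 h=2 -> lands@9:R; in-air after throw: [b1@8:L b2@9:R]
Beat 8 (L): throw ball1 h=2 -> lands@10:L; in-air after throw: [b2@9:R b1@10:L]

Answer: ball2:lands@9:R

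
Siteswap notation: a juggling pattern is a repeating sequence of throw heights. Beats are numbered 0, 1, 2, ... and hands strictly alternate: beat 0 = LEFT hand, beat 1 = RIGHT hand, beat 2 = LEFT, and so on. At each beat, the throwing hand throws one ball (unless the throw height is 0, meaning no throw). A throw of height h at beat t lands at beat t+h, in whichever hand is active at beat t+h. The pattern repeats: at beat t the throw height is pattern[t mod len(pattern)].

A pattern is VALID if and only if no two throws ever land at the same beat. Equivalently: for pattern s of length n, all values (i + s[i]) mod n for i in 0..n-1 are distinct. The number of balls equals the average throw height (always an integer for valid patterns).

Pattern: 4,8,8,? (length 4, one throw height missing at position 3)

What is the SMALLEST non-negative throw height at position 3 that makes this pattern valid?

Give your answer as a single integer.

i=0: (0 + 4) mod 4 = 0
i=1: (1 + 8) mod 4 = 1
i=2: (2 + 8) mod 4 = 2
i=3: s[i]=? (unknown)
Known residues: [0, 1, 2]; need a permutation of 0..3, so missing residue r = 3
Need (3 + s) mod 4 = 3; smallest s = (3 - 3) mod 4 = 0

Answer: 0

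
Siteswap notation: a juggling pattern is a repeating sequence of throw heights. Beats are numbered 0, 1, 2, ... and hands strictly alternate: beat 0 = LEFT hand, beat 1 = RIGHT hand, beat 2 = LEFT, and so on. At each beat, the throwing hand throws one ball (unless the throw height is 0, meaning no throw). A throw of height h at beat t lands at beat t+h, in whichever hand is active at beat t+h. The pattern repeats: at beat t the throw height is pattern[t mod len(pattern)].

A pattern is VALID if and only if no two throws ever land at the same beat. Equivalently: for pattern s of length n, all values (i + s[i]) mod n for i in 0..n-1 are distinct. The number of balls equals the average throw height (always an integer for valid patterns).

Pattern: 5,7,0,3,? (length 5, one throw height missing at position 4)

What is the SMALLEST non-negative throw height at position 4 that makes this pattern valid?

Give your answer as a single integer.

i=0: (0 + 5) mod 5 = 0
i=1: (1 + 7) mod 5 = 3
i=2: (2 + 0) mod 5 = 2
i=3: (3 + 3) mod 5 = 1
i=4: s[i]=? (unknown)
Known residues: [0, 1, 2, 3]; need a permutation of 0..4, so missing residue r = 4
Need (4 + s) mod 5 = 4; smallest s = (4 - 4) mod 5 = 0

Answer: 0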